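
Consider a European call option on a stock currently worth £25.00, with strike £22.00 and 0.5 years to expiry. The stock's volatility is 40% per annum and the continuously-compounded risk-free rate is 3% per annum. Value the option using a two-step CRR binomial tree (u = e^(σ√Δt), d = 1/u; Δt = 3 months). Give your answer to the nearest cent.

£4.78

CRR parameters: u = e^(σ√Δt) = e^(0.4·√0.25) = 1.2214, d = 1/u = 0.8187
Per-period rate: rΔt = 0.03·0.25 = 0.0075, so R = e^0.0075 = 1.0075
Risk-neutral probability p = (e^0.0075 − 0.8187)/(1.2214 − 0.8187) = 0.1888/0.4027 = 0.4689
Terminal stock prices: S_uu = 37.3, S_ud = 25, S_dd = 16.76
Terminal payoffs (S − K): max(15.3, 0) = 15.3, max(3, 0) = 3, max(-5.242, 0) = 0
Node u (S = 30.54): V_u = e^(−0.0075)·[0.4689·15.2956 + 0.5311·3.0000] = 8.6995
Node d (S = 20.47): V_d = e^(−0.0075)·[0.4689·3.0000 + 0.5311·0.0000] = 1.3961
Node 0 (S = 25): V_0 = e^(−0.0075)·[0.4689·8.6995 + 0.5311·1.3961] = 4.7843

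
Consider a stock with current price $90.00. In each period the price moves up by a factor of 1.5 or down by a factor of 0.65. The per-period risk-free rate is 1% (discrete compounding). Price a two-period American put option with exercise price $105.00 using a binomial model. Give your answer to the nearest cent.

$30.67

Risk-neutral probability p = (1 + 0.01 − 0.65)/(1.5 − 0.65) = 0.3600/0.8500 = 0.4235
Terminal stock prices: S_uu = 202.5, S_ud = 87.75, S_dd = 38.03
Terminal payoffs (K − S): max(-97.5, 0) = 0, max(17.25, 0) = 17.25, max(66.97, 0) = 66.97
Node u (S = 135): continuation = 1/1.01·[0.4235·0.0000 + 0.5765·17.2500] = 9.8457; exercise value = 0.0000 ≤ continuation, so V_u = 9.8457
Node d (S = 58.5): continuation = 1/1.01·[0.4235·17.2500 + 0.5765·66.9750] = 45.4604; exercise value = 46.5000 > continuation, so V_d = 46.5000 (exercise)
Node 0 (S = 90): continuation = 1/1.01·[0.4235·9.8457 + 0.5765·46.5000] = 30.6691; exercise value = 15.0000 ≤ continuation, so V_0 = 30.6691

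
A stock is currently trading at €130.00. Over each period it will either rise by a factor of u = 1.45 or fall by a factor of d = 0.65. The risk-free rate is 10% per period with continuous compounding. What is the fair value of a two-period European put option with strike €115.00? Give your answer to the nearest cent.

Risk-neutral probability p = (e^0.1 − 0.65)/(1.45 − 0.65) = 0.4552/0.8000 = 0.5690
Terminal stock prices: S_uu = 273.3, S_ud = 122.5, S_dd = 54.93
Terminal payoffs (K − S): max(-158.3, 0) = 0, max(-7.525, 0) = 0, max(60.07, 0) = 60.07
Node u (S = 188.5): V_u = e^(−0.1)·[0.5690·0.0000 + 0.4310·0.0000] = 0.0000
Node d (S = 84.5): V_d = e^(−0.1)·[0.5690·0.0000 + 0.4310·60.0750] = 23.4303
Node 0 (S = 130): V_0 = e^(−0.1)·[0.5690·0.0000 + 0.4310·23.4303] = 9.1382

€9.14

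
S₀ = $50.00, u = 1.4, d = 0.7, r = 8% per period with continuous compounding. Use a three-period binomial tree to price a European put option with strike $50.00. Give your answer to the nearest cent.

$6.55

Risk-neutral probability p = (e^0.08 − 0.7)/(1.4 − 0.7) = 0.3833/0.7000 = 0.5476
Terminal stock prices: S_uuu = 137.2, S_uud = 68.6, S_udd = 34.3, S_ddd = 17.15
Terminal payoffs (K − S): max(-87.2, 0) = 0, max(-18.6, 0) = 0, max(15.7, 0) = 15.7, max(32.85, 0) = 32.85
Node uu (S = 98): V_uu = e^(−0.08)·[0.5476·0.0000 + 0.4524·0.0000] = 0.0000
Node ud (S = 49): V_ud = e^(−0.08)·[0.5476·0.0000 + 0.4524·15.7000] = 6.5573
Node dd (S = 24.5): V_dd = e^(−0.08)·[0.5476·15.7000 + 0.4524·32.8500] = 21.6558
Node u (S = 70): V_u = e^(−0.08)·[0.5476·0.0000 + 0.4524·6.5573] = 2.7387
Node d (S = 35): V_d = e^(−0.08)·[0.5476·6.5573 + 0.4524·21.6558] = 12.3592
Node 0 (S = 50): V_0 = e^(−0.08)·[0.5476·2.7387 + 0.4524·12.3592] = 6.5463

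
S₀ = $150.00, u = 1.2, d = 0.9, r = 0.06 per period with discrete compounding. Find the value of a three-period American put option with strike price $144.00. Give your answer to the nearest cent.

Risk-neutral probability p = (1 + 0.06 − 0.9)/(1.2 − 0.9) = 0.1600/0.3000 = 0.5333
Terminal stock prices: S_uuu = 259.2, S_uud = 194.4, S_udd = 145.8, S_ddd = 109.4
Terminal payoffs (K − S): max(-115.2, 0) = 0, max(-50.4, 0) = 0, max(-1.8, 0) = 0, max(34.65, 0) = 34.65
Node uu (S = 216): continuation = 1/1.06·[0.5333·0.0000 + 0.4667·0.0000] = 0.0000; exercise value = 0.0000 ≤ continuation, so V_uu = 0.0000
Node ud (S = 162): continuation = 1/1.06·[0.5333·0.0000 + 0.4667·0.0000] = 0.0000; exercise value = 0.0000 ≤ continuation, so V_ud = 0.0000
Node dd (S = 121.5): continuation = 1/1.06·[0.5333·0.0000 + 0.4667·34.6500] = 15.2547; exercise value = 22.5000 > continuation, so V_dd = 22.5000 (exercise)
Node u (S = 180): continuation = 1/1.06·[0.5333·0.0000 + 0.4667·0.0000] = 0.0000; exercise value = 0.0000 ≤ continuation, so V_u = 0.0000
Node d (S = 135): continuation = 1/1.06·[0.5333·0.0000 + 0.4667·22.5000] = 9.9057; exercise value = 9.0000 ≤ continuation, so V_d = 9.9057
Node 0 (S = 150): continuation = 1/1.06·[0.5333·0.0000 + 0.4667·9.9057] = 4.3610; exercise value = 0.0000 ≤ continuation, so V_0 = 4.3610

$4.36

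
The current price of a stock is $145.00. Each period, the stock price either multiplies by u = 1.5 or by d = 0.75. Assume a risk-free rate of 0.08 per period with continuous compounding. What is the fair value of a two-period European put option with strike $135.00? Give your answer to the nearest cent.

$14.06

Risk-neutral probability p = (e^0.08 − 0.75)/(1.5 − 0.75) = 0.3333/0.7500 = 0.4444
Terminal stock prices: S_uu = 326.2, S_ud = 163.1, S_dd = 81.56
Terminal payoffs (K − S): max(-191.2, 0) = 0, max(-28.12, 0) = 0, max(53.44, 0) = 53.44
Node u (S = 217.5): V_u = e^(−0.08)·[0.4444·0.0000 + 0.5556·0.0000] = 0.0000
Node d (S = 108.8): V_d = e^(−0.08)·[0.4444·0.0000 + 0.5556·53.4375] = 27.4081
Node 0 (S = 145): V_0 = e^(−0.08)·[0.4444·0.0000 + 0.5556·27.4081] = 14.0576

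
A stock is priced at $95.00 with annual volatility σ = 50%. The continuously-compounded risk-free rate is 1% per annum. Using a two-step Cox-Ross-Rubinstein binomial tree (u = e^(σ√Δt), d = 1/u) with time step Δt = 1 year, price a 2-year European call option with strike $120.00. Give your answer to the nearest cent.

CRR parameters: u = e^(σ√Δt) = e^(0.5·√1) = 1.6487, d = 1/u = 0.6065
Per-period rate: rΔt = 0.01·1 = 0.01, so R = e^0.01 = 1.0101
Risk-neutral probability p = (e^0.01 − 0.6065)/(1.6487 − 0.6065) = 0.4035/1.0422 = 0.3872
Terminal stock prices: S_uu = 258.2, S_ud = 95, S_dd = 34.95
Terminal payoffs (S − K): max(138.2, 0) = 138.2, max(-25, 0) = 0, max(-85.05, 0) = 0
Node u (S = 156.6): V_u = e^(−0.01)·[0.3872·138.2368 + 0.6128·0.0000] = 52.9905
Node d (S = 57.62): V_d = e^(−0.01)·[0.3872·0.0000 + 0.6128·0.0000] = 0.0000
Node 0 (S = 95): V_0 = e^(−0.01)·[0.3872·52.9905 + 0.6128·0.0000] = 20.3129

$20.31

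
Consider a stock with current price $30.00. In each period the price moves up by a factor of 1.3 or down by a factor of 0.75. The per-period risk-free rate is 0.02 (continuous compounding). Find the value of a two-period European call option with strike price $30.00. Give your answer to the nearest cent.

Risk-neutral probability p = (e^0.02 − 0.75)/(1.3 − 0.75) = 0.2702/0.5500 = 0.4913
Terminal stock prices: S_uu = 50.7, S_ud = 29.25, S_dd = 16.88
Terminal payoffs (S − K): max(20.7, 0) = 20.7, max(-0.75, 0) = 0, max(-13.12, 0) = 0
Node u (S = 39): V_u = e^(−0.02)·[0.4913·20.7000 + 0.5087·0.0000] = 9.9680
Node d (S = 22.5): V_d = e^(−0.02)·[0.4913·0.0000 + 0.5087·0.0000] = 0.0000
Node 0 (S = 30): V_0 = e^(−0.02)·[0.4913·9.9680 + 0.5087·0.0000] = 4.8001

$4.80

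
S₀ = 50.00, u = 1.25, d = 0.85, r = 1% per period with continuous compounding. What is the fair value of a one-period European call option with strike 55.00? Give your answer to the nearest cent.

2.97

Risk-neutral probability p = (e^0.01 − 0.85)/(1.25 − 0.85) = 0.1601/0.4000 = 0.4001
Terminal stock prices: S_u = 62.5, S_d = 42.5
Terminal payoffs (S − K): max(7.5, 0) = 7.5, max(-12.5, 0) = 0
Node 0 (S = 50): V_0 = e^(−0.01)·[0.4001·7.5000 + 0.5999·0.0000] = 2.9711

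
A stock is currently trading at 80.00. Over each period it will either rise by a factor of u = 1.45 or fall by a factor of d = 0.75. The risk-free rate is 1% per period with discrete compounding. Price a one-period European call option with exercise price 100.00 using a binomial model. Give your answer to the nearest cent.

Risk-neutral probability p = (1 + 0.01 − 0.75)/(1.45 − 0.75) = 0.2600/0.7000 = 0.3714
Terminal stock prices: S_u = 116, S_d = 60
Terminal payoffs (S − K): max(16, 0) = 16, max(-40, 0) = 0
Node 0 (S = 80): V_0 = 1/1.01·[0.3714·16.0000 + 0.6286·0.0000] = 5.8840

5.88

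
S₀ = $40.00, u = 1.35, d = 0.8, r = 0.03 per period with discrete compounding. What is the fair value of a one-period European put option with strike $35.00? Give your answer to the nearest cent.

$1.69

Risk-neutral probability p = (1 + 0.03 − 0.8)/(1.35 − 0.8) = 0.2300/0.5500 = 0.4182
Terminal stock prices: S_u = 54, S_d = 32
Terminal payoffs (K − S): max(-19, 0) = 0, max(3, 0) = 3
Node 0 (S = 40): V_0 = 1/1.03·[0.4182·0.0000 + 0.5818·3.0000] = 1.6946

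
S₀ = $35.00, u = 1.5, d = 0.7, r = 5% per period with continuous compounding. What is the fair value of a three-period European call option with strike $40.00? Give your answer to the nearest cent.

Risk-neutral probability p = (e^0.05 − 0.7)/(1.5 − 0.7) = 0.3513/0.8000 = 0.4391
Terminal stock prices: S_uuu = 118.1, S_uud = 55.12, S_udd = 25.72, S_ddd = 12
Terminal payoffs (S − K): max(78.12, 0) = 78.12, max(15.12, 0) = 15.12, max(-14.28, 0) = 0, max(-28, 0) = 0
Node uu (S = 78.75): V_uu = e^(−0.05)·[0.4391·78.1250 + 0.5609·15.1250] = 40.7008
Node ud (S = 36.75): V_ud = e^(−0.05)·[0.4391·15.1250 + 0.5609·0.0000] = 6.3173
Node dd (S = 17.15): V_dd = e^(−0.05)·[0.4391·0.0000 + 0.5609·0.0000] = 0.0000
Node u (S = 52.5): V_u = e^(−0.05)·[0.4391·40.7008 + 0.5609·6.3173] = 20.3703
Node d (S = 24.5): V_d = e^(−0.05)·[0.4391·6.3173 + 0.5609·0.0000] = 2.6386
Node 0 (S = 35): V_0 = e^(−0.05)·[0.4391·20.3703 + 0.5609·2.6386] = 9.9160

$9.92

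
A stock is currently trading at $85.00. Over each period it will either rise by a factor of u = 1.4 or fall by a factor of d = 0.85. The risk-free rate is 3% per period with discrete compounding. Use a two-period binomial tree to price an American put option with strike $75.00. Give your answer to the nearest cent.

$5.80

Risk-neutral probability p = (1 + 0.03 − 0.85)/(1.4 − 0.85) = 0.1800/0.5500 = 0.3273
Terminal stock prices: S_uu = 166.6, S_ud = 101.1, S_dd = 61.41
Terminal payoffs (K − S): max(-91.6, 0) = 0, max(-26.15, 0) = 0, max(13.59, 0) = 13.59
Node u (S = 119): continuation = 1/1.03·[0.3273·0.0000 + 0.6727·0.0000] = 0.0000; exercise value = 0.0000 ≤ continuation, so V_u = 0.0000
Node d (S = 72.25): continuation = 1/1.03·[0.3273·0.0000 + 0.6727·13.5875] = 8.8744; exercise value = 2.7500 ≤ continuation, so V_d = 8.8744
Node 0 (S = 85): continuation = 1/1.03·[0.3273·0.0000 + 0.6727·8.8744] = 5.7962; exercise value = 0.0000 ≤ continuation, so V_0 = 5.7962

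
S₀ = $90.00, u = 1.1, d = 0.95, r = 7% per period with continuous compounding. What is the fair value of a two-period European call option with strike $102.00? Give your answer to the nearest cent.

Risk-neutral probability p = (e^0.07 − 0.95)/(1.1 − 0.95) = 0.1225/0.1500 = 0.8167
Terminal stock prices: S_uu = 108.9, S_ud = 94.05, S_dd = 81.22
Terminal payoffs (S − K): max(6.9, 0) = 6.9, max(-7.95, 0) = 0, max(-20.78, 0) = 0
Node u (S = 99): V_u = e^(−0.07)·[0.8167·6.9000 + 0.1833·0.0000] = 5.2544
Node d (S = 85.5): V_d = e^(−0.07)·[0.8167·0.0000 + 0.1833·0.0000] = 0.0000
Node 0 (S = 90): V_0 = e^(−0.07)·[0.8167·5.2544 + 0.1833·0.0000] = 4.0012

$4.00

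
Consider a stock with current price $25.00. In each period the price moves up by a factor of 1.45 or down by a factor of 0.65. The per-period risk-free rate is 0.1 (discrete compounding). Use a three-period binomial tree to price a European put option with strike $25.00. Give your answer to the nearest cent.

Risk-neutral probability p = (1 + 0.1 − 0.65)/(1.45 − 0.65) = 0.4500/0.8000 = 0.5625
Terminal stock prices: S_uuu = 76.22, S_uud = 34.17, S_udd = 15.32, S_ddd = 6.866
Terminal payoffs (K − S): max(-51.22, 0) = 0, max(-9.166, 0) = 0, max(9.684, 0) = 9.684, max(18.13, 0) = 18.13
Node uu (S = 52.56): V_uu = 1/1.1·[0.5625·0.0000 + 0.4375·0.0000] = 0.0000
Node ud (S = 23.56): V_ud = 1/1.1·[0.5625·0.0000 + 0.4375·9.6844] = 3.8517
Node dd (S = 10.56): V_dd = 1/1.1·[0.5625·9.6844 + 0.4375·18.1344] = 12.1648
Node u (S = 36.25): V_u = 1/1.1·[0.5625·0.0000 + 0.4375·3.8517] = 1.5319
Node d (S = 16.25): V_d = 1/1.1·[0.5625·3.8517 + 0.4375·12.1648] = 6.8079
Node 0 (S = 25): V_0 = 1/1.1·[0.5625·1.5319 + 0.4375·6.8079] = 3.4911

$3.49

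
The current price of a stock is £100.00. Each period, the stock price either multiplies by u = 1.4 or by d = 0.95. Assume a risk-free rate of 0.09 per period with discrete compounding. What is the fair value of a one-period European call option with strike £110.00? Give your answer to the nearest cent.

Risk-neutral probability p = (1 + 0.09 − 0.95)/(1.4 − 0.95) = 0.1400/0.4500 = 0.3111
Terminal stock prices: S_u = 140, S_d = 95
Terminal payoffs (S − K): max(30, 0) = 30, max(-15, 0) = 0
Node 0 (S = 100): V_0 = 1/1.09·[0.3111·30.0000 + 0.6889·0.0000] = 8.5627

£8.56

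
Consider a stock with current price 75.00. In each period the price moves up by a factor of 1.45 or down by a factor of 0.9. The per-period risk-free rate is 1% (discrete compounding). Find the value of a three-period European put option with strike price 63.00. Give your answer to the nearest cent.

4.14

Risk-neutral probability p = (1 + 0.01 − 0.9)/(1.45 − 0.9) = 0.1100/0.5500 = 0.2000
Terminal stock prices: S_uuu = 228.6, S_uud = 141.9, S_udd = 88.09, S_ddd = 54.68
Terminal payoffs (K − S): max(-165.6, 0) = 0, max(-78.92, 0) = 0, max(-25.09, 0) = 0, max(8.325, 0) = 8.325
Node uu (S = 157.7): V_uu = 1/1.01·[0.2000·0.0000 + 0.8000·0.0000] = 0.0000
Node ud (S = 97.88): V_ud = 1/1.01·[0.2000·0.0000 + 0.8000·0.0000] = 0.0000
Node dd (S = 60.75): V_dd = 1/1.01·[0.2000·0.0000 + 0.8000·8.3250] = 6.5941
Node u (S = 108.8): V_u = 1/1.01·[0.2000·0.0000 + 0.8000·0.0000] = 0.0000
Node d (S = 67.5): V_d = 1/1.01·[0.2000·0.0000 + 0.8000·6.5941] = 5.2230
Node 0 (S = 75): V_0 = 1/1.01·[0.2000·0.0000 + 0.8000·5.2230] = 4.1370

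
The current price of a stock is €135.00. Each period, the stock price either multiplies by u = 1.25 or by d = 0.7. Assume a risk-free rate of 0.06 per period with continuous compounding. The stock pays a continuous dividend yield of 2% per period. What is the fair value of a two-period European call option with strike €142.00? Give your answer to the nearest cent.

€23.48

Per-period risk-free factor R = e^0.06 = 1.0618; dividend-adjusted growth = e^(0.06−0.02) = 1.0408.
Risk-neutral probability p = (1.0408 − 0.7)/(1.25 − 0.7) = 0.3408/0.5500 = 0.6197
Terminal stock prices: S_uu = 210.9, S_ud = 118.1, S_dd = 66.15
Terminal payoffs (S − K): max(68.94, 0) = 68.94, max(-23.88, 0) = 0, max(-75.85, 0) = 0
Node u (S = 168.8): V_u = e^(−0.06)·[0.6197·68.9375 + 0.3803·0.0000] = 40.2299
Node d (S = 94.5): V_d = e^(−0.06)·[0.6197·0.0000 + 0.3803·0.0000] = 0.0000
Node 0 (S = 135): V_0 = e^(−0.06)·[0.6197·40.2299 + 0.3803·0.0000] = 23.4769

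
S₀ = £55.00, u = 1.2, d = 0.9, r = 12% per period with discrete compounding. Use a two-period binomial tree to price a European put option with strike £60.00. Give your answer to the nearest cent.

Risk-neutral probability p = (1 + 0.12 − 0.9)/(1.2 − 0.9) = 0.2200/0.3000 = 0.7333
Terminal stock prices: S_uu = 79.2, S_ud = 59.4, S_dd = 44.55
Terminal payoffs (K − S): max(-19.2, 0) = 0, max(0.6, 0) = 0.6, max(15.45, 0) = 15.45
Node u (S = 66): V_u = 1/1.12·[0.7333·0.0000 + 0.2667·0.6000] = 0.1429
Node d (S = 49.5): V_d = 1/1.12·[0.7333·0.6000 + 0.2667·15.4500] = 4.0714
Node 0 (S = 55): V_0 = 1/1.12·[0.7333·0.1429 + 0.2667·4.0714] = 1.0629

£1.06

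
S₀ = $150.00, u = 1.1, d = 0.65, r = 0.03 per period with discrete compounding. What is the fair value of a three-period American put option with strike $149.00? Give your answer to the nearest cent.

$16.10

Risk-neutral probability p = (1 + 0.03 − 0.65)/(1.1 − 0.65) = 0.3800/0.4500 = 0.8444
Terminal stock prices: S_uuu = 199.7, S_uud = 118, S_udd = 69.71, S_ddd = 41.19
Terminal payoffs (K − S): max(-50.65, 0) = 0, max(31.02, 0) = 31.02, max(79.29, 0) = 79.29, max(107.8, 0) = 107.8
Node uu (S = 181.5): continuation = 1/1.03·[0.8444·0.0000 + 0.1556·31.0250] = 4.6855; exercise value = 0.0000 ≤ continuation, so V_uu = 4.6855
Node ud (S = 107.2): continuation = 1/1.03·[0.8444·31.0250 + 0.1556·79.2875] = 37.4102; exercise value = 41.7500 > continuation, so V_ud = 41.7500 (exercise)
Node dd (S = 63.38): continuation = 1/1.03·[0.8444·79.2875 + 0.1556·107.8063] = 81.2852; exercise value = 85.6250 > continuation, so V_dd = 85.6250 (exercise)
Node u (S = 165): continuation = 1/1.03·[0.8444·4.6855 + 0.1556·41.7500] = 10.1467; exercise value = 0.0000 ≤ continuation, so V_u = 10.1467
Node d (S = 97.5): continuation = 1/1.03·[0.8444·41.7500 + 0.1556·85.6250] = 47.1602; exercise value = 51.5000 > continuation, so V_d = 51.5000 (exercise)
Node 0 (S = 150): continuation = 1/1.03·[0.8444·10.1467 + 0.1556·51.5000] = 16.0966; exercise value = 0.0000 ≤ continuation, so V_0 = 16.0966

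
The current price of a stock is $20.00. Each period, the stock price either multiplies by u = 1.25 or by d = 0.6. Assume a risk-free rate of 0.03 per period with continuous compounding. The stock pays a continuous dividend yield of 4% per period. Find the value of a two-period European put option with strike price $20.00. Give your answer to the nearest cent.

$4.19

Per-period risk-free factor R = e^0.03 = 1.0305; dividend-adjusted growth = e^(0.03−0.04) = 0.9900.
Risk-neutral probability p = (0.9900 − 0.6)/(1.25 − 0.6) = 0.3900/0.6500 = 0.6001
Terminal stock prices: S_uu = 31.25, S_ud = 15, S_dd = 7.2
Terminal payoffs (K − S): max(-11.25, 0) = 0, max(5, 0) = 5, max(12.8, 0) = 12.8
Node u (S = 25): V_u = e^(−0.03)·[0.6001·0.0000 + 0.3999·5.0000] = 1.9405
Node d (S = 12): V_d = e^(−0.03)·[0.6001·5.0000 + 0.3999·12.8000] = 7.8794
Node 0 (S = 20): V_0 = e^(−0.03)·[0.6001·1.9405 + 0.3999·7.8794] = 4.1881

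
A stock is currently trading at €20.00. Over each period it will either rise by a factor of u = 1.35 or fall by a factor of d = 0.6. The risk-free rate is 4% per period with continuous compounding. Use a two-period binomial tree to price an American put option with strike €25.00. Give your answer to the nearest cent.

Risk-neutral probability p = (e^0.04 − 0.6)/(1.35 − 0.6) = 0.4408/0.7500 = 0.5877
Terminal stock prices: S_uu = 36.45, S_ud = 16.2, S_dd = 7.2
Terminal payoffs (K − S): max(-11.45, 0) = 0, max(8.8, 0) = 8.8, max(17.8, 0) = 17.8
Node u (S = 27): continuation = e^(−0.04)·[0.5877·0.0000 + 0.4123·8.8000] = 3.4856; exercise value = 0.0000 ≤ continuation, so V_u = 3.4856
Node d (S = 12): continuation = e^(−0.04)·[0.5877·8.8000 + 0.4123·17.8000] = 12.0197; exercise value = 13.0000 > continuation, so V_d = 13.0000 (exercise)
Node 0 (S = 20): continuation = e^(−0.04)·[0.5877·3.4856 + 0.4123·13.0000] = 7.1174; exercise value = 5.0000 ≤ continuation, so V_0 = 7.1174

€7.12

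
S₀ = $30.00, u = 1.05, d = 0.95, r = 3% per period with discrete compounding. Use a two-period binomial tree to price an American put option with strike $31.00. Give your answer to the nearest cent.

$1.00

Risk-neutral probability p = (1 + 0.03 − 0.95)/(1.05 − 0.95) = 0.0800/0.1000 = 0.8000
Terminal stock prices: S_uu = 33.08, S_ud = 29.92, S_dd = 27.07
Terminal payoffs (K − S): max(-2.075, 0) = 0, max(1.075, 0) = 1.075, max(3.925, 0) = 3.925
Node u (S = 31.5): continuation = 1/1.03·[0.8000·0.0000 + 0.2000·1.0750] = 0.2087; exercise value = 0.0000 ≤ continuation, so V_u = 0.2087
Node d (S = 28.5): continuation = 1/1.03·[0.8000·1.0750 + 0.2000·3.9250] = 1.5971; exercise value = 2.5000 > continuation, so V_d = 2.5000 (exercise)
Node 0 (S = 30): continuation = 1/1.03·[0.8000·0.2087 + 0.2000·2.5000] = 0.6476; exercise value = 1.0000 > continuation, so V_0 = 1.0000 (exercise)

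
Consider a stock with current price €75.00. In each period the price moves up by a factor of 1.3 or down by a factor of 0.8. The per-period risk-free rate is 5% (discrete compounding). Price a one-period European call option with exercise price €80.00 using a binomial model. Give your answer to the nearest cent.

Risk-neutral probability p = (1 + 0.05 − 0.8)/(1.3 − 0.8) = 0.2500/0.5000 = 0.5000
Terminal stock prices: S_u = 97.5, S_d = 60
Terminal payoffs (S − K): max(17.5, 0) = 17.5, max(-20, 0) = 0
Node 0 (S = 75): V_0 = 1/1.05·[0.5000·17.5000 + 0.5000·0.0000] = 8.3333

€8.33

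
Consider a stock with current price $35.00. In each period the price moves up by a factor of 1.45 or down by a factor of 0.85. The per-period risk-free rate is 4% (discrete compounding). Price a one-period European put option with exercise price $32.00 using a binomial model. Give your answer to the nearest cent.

Risk-neutral probability p = (1 + 0.04 − 0.85)/(1.45 − 0.85) = 0.1900/0.6000 = 0.3167
Terminal stock prices: S_u = 50.75, S_d = 29.75
Terminal payoffs (K − S): max(-18.75, 0) = 0, max(2.25, 0) = 2.25
Node 0 (S = 35): V_0 = 1/1.04·[0.3167·0.0000 + 0.6833·2.2500] = 1.4784

$1.48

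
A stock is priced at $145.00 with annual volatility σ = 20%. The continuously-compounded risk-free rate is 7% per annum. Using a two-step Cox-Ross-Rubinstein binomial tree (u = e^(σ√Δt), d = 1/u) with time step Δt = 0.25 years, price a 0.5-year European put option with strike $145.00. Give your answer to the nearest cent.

CRR parameters: u = e^(σ√Δt) = e^(0.2·√0.25) = 1.1052, d = 1/u = 0.9048
Per-period rate: rΔt = 0.07·0.25 = 0.0175, so R = e^0.0175 = 1.0177
Risk-neutral probability p = (e^0.0175 − 0.9048)/(1.1052 − 0.9048) = 0.1128/0.2003 = 0.5631
Terminal stock prices: S_uu = 177.1, S_ud = 145, S_dd = 118.7
Terminal payoffs (K − S): max(-32.1, 0) = 0, max(0, 0) = 0, max(26.28, 0) = 26.28
Node u (S = 160.2): V_u = e^(−0.0175)·[0.5631·0.0000 + 0.4369·0.0000] = 0.0000
Node d (S = 131.2): V_d = e^(−0.0175)·[0.5631·0.0000 + 0.4369·26.2840] = 11.2831
Node 0 (S = 145): V_0 = e^(−0.0175)·[0.5631·0.0000 + 0.4369·11.2831] = 4.8436

$4.84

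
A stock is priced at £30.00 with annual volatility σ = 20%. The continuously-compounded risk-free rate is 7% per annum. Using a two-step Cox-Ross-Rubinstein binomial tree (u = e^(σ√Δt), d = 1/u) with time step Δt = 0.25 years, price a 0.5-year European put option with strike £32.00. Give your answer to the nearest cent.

CRR parameters: u = e^(σ√Δt) = e^(0.2·√0.25) = 1.1052, d = 1/u = 0.9048
Per-period rate: rΔt = 0.07·0.25 = 0.0175, so R = e^0.0175 = 1.0177
Risk-neutral probability p = (e^0.0175 − 0.9048)/(1.1052 − 0.9048) = 0.1128/0.2003 = 0.5631
Terminal stock prices: S_uu = 36.64, S_ud = 30, S_dd = 24.56
Terminal payoffs (K − S): max(-4.642, 0) = 0, max(2, 0) = 2, max(7.438, 0) = 7.438
Node u (S = 33.16): V_u = e^(−0.0175)·[0.5631·0.0000 + 0.4369·2.0000] = 0.8586
Node d (S = 27.15): V_d = e^(−0.0175)·[0.5631·2.0000 + 0.4369·7.4381] = 4.2997
Node 0 (S = 30): V_0 = e^(−0.0175)·[0.5631·0.8586 + 0.4369·4.2997] = 2.3209

£2.32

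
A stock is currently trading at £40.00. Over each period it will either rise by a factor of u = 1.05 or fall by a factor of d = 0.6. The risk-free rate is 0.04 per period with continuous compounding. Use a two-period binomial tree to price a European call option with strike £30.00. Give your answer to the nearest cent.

Risk-neutral probability p = (e^0.04 − 0.6)/(1.05 − 0.6) = 0.4408/0.4500 = 0.9796
Terminal stock prices: S_uu = 44.1, S_ud = 25.2, S_dd = 14.4
Terminal payoffs (S − K): max(14.1, 0) = 14.1, max(-4.8, 0) = 0, max(-15.6, 0) = 0
Node u (S = 42): V_u = e^(−0.04)·[0.9796·14.1000 + 0.0204·0.0000] = 13.2705
Node d (S = 24): V_d = e^(−0.04)·[0.9796·0.0000 + 0.0204·0.0000] = 0.0000
Node 0 (S = 40): V_0 = e^(−0.04)·[0.9796·13.2705 + 0.0204·0.0000] = 12.4898

£12.49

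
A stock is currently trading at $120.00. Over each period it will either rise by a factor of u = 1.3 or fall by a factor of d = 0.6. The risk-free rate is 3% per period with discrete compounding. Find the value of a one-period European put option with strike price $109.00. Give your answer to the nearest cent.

Risk-neutral probability p = (1 + 0.03 − 0.6)/(1.3 − 0.6) = 0.4300/0.7000 = 0.6143
Terminal stock prices: S_u = 156, S_d = 72
Terminal payoffs (K − S): max(-47, 0) = 0, max(37, 0) = 37
Node 0 (S = 120): V_0 = 1/1.03·[0.6143·0.0000 + 0.3857·37.0000] = 13.8558

$13.86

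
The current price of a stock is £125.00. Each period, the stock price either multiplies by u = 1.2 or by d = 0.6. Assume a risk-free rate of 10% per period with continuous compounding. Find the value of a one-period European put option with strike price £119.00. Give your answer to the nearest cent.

£6.29

Risk-neutral probability p = (e^0.1 − 0.6)/(1.2 − 0.6) = 0.5052/0.6000 = 0.8420
Terminal stock prices: S_u = 150, S_d = 75
Terminal payoffs (K − S): max(-31, 0) = 0, max(44, 0) = 44
Node 0 (S = 125): V_0 = e^(−0.1)·[0.8420·0.0000 + 0.1580·44.0000] = 6.2924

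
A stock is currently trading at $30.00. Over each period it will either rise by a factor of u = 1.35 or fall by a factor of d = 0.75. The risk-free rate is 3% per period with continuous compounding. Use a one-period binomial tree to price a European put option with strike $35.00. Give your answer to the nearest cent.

Risk-neutral probability p = (e^0.03 − 0.75)/(1.35 − 0.75) = 0.2805/0.6000 = 0.4674
Terminal stock prices: S_u = 40.5, S_d = 22.5
Terminal payoffs (K − S): max(-5.5, 0) = 0, max(12.5, 0) = 12.5
Node 0 (S = 30): V_0 = e^(−0.03)·[0.4674·0.0000 + 0.5326·12.5000] = 6.4604

$6.46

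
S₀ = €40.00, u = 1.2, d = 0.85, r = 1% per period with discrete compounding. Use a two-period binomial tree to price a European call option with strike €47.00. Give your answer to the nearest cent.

Risk-neutral probability p = (1 + 0.01 − 0.85)/(1.2 − 0.85) = 0.1600/0.3500 = 0.4571
Terminal stock prices: S_uu = 57.6, S_ud = 40.8, S_dd = 28.9
Terminal payoffs (S − K): max(10.6, 0) = 10.6, max(-6.2, 0) = 0, max(-18.1, 0) = 0
Node u (S = 48): V_u = 1/1.01·[0.4571·10.6000 + 0.5429·0.0000] = 4.7977
Node d (S = 34): V_d = 1/1.01·[0.4571·0.0000 + 0.5429·0.0000] = 0.0000
Node 0 (S = 40): V_0 = 1/1.01·[0.4571·4.7977 + 0.5429·0.0000] = 2.1715

€2.17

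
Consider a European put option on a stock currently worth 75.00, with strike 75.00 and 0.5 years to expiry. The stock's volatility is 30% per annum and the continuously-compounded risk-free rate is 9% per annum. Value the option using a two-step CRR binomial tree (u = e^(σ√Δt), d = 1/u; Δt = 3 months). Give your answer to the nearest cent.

3.96

CRR parameters: u = e^(σ√Δt) = e^(0.3·√0.25) = 1.1618, d = 1/u = 0.8607
Per-period rate: rΔt = 0.09·0.25 = 0.0225, so R = e^0.0225 = 1.0228
Risk-neutral probability p = (e^0.0225 − 0.8607)/(1.1618 − 0.8607) = 0.1620/0.3011 = 0.5381
Terminal stock prices: S_uu = 101.2, S_ud = 75, S_dd = 55.56
Terminal payoffs (K − S): max(-26.24, 0) = 0, max(0, 0) = 0, max(19.44, 0) = 19.44
Node u (S = 87.14): V_u = e^(−0.0225)·[0.5381·0.0000 + 0.4619·0.0000] = 0.0000
Node d (S = 64.55): V_d = e^(−0.0225)·[0.5381·0.0000 + 0.4619·19.4386] = 8.7782
Node 0 (S = 75): V_0 = e^(−0.0225)·[0.5381·0.0000 + 0.4619·8.7782] = 3.9641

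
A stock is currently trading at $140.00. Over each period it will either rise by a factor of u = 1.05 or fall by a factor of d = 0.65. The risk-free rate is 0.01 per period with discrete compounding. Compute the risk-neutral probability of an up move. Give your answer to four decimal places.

Risk-neutral probability p = (1 + 0.01 − 0.65)/(1.05 − 0.65) = 0.3600/0.4000 = 0.9000

p = 0.9000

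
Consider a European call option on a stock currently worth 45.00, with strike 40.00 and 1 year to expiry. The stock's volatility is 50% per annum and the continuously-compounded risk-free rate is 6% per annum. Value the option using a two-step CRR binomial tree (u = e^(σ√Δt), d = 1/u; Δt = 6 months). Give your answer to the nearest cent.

12.32

CRR parameters: u = e^(σ√Δt) = e^(0.5·√0.5) = 1.4241, d = 1/u = 0.7022
Per-period rate: rΔt = 0.06·0.5 = 0.03, so R = e^0.03 = 1.0305
Risk-neutral probability p = (e^0.03 − 0.7022)/(1.4241 − 0.7022) = 0.3283/0.7219 = 0.4547
Terminal stock prices: S_uu = 91.27, S_ud = 45, S_dd = 22.19
Terminal payoffs (S − K): max(51.27, 0) = 51.27, max(5, 0) = 5, max(-17.81, 0) = 0
Node u (S = 64.09): V_u = e^(−0.03)·[0.4547·51.2652 + 0.5453·5.0000] = 25.2675
Node d (S = 31.6): V_d = e^(−0.03)·[0.4547·5.0000 + 0.5453·0.0000] = 2.2063
Node 0 (S = 45): V_0 = e^(−0.03)·[0.4547·25.2675 + 0.5453·2.2063] = 12.3173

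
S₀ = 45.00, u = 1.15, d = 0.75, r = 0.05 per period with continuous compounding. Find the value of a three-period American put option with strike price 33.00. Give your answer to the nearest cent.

0.73

Risk-neutral probability p = (e^0.05 − 0.75)/(1.15 − 0.75) = 0.3013/0.4000 = 0.7532
Terminal stock prices: S_uuu = 68.44, S_uud = 44.63, S_udd = 29.11, S_ddd = 18.98
Terminal payoffs (K − S): max(-35.44, 0) = 0, max(-11.63, 0) = 0, max(3.891, 0) = 3.891, max(14.02, 0) = 14.02
Node uu (S = 59.51): continuation = e^(−0.05)·[0.7532·0.0000 + 0.2468·0.0000] = 0.0000; exercise value = 0.0000 ≤ continuation, so V_uu = 0.0000
Node ud (S = 38.81): continuation = e^(−0.05)·[0.7532·0.0000 + 0.2468·3.8906] = 0.9135; exercise value = 0.0000 ≤ continuation, so V_ud = 0.9135
Node dd (S = 25.31): continuation = e^(−0.05)·[0.7532·3.8906 + 0.2468·14.0156] = 6.0781; exercise value = 7.6875 > continuation, so V_dd = 7.6875 (exercise)
Node u (S = 51.75): continuation = e^(−0.05)·[0.7532·0.0000 + 0.2468·0.9135] = 0.2145; exercise value = 0.0000 ≤ continuation, so V_u = 0.2145
Node d (S = 33.75): continuation = e^(−0.05)·[0.7532·0.9135 + 0.2468·7.6875] = 2.4593; exercise value = 0.0000 ≤ continuation, so V_d = 2.4593
Node 0 (S = 45): continuation = e^(−0.05)·[0.7532·0.2145 + 0.2468·2.4593] = 0.7311; exercise value = 0.0000 ≤ continuation, so V_0 = 0.7311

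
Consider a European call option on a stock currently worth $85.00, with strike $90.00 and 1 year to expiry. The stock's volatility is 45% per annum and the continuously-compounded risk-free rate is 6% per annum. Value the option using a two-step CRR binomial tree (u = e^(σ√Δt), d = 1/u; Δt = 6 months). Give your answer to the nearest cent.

CRR parameters: u = e^(σ√Δt) = e^(0.45·√0.5) = 1.3746, d = 1/u = 0.7275
Per-period rate: rΔt = 0.06·0.5 = 0.03, so R = e^0.03 = 1.0305
Risk-neutral probability p = (e^0.03 − 0.7275)/(1.3746 − 0.7275) = 0.3030/0.6472 = 0.4682
Terminal stock prices: S_uu = 160.6, S_ud = 85, S_dd = 44.98
Terminal payoffs (S − K): max(70.62, 0) = 70.62, max(-5, 0) = 0, max(-45.02, 0) = 0
Node u (S = 116.8): V_u = e^(−0.03)·[0.4682·70.6210 + 0.5318·0.0000] = 32.0856
Node d (S = 61.83): V_d = e^(−0.03)·[0.4682·0.0000 + 0.5318·0.0000] = 0.0000
Node 0 (S = 85): V_0 = e^(−0.03)·[0.4682·32.0856 + 0.5318·0.0000] = 14.5776

$14.58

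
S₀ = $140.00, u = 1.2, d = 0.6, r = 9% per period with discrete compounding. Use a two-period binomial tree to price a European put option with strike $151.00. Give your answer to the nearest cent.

$15.50

Risk-neutral probability p = (1 + 0.09 − 0.6)/(1.2 − 0.6) = 0.4900/0.6000 = 0.8167
Terminal stock prices: S_uu = 201.6, S_ud = 100.8, S_dd = 50.4
Terminal payoffs (K − S): max(-50.6, 0) = 0, max(50.2, 0) = 50.2, max(100.6, 0) = 100.6
Node u (S = 168): V_u = 1/1.09·[0.8167·0.0000 + 0.1833·50.2000] = 8.4434
Node d (S = 84): V_d = 1/1.09·[0.8167·50.2000 + 0.1833·100.6000] = 54.5321
Node 0 (S = 140): V_0 = 1/1.09·[0.8167·8.4434 + 0.1833·54.5321] = 15.4982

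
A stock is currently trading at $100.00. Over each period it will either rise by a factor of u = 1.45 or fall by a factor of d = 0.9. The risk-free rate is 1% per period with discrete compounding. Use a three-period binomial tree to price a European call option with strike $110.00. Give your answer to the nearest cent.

Risk-neutral probability p = (1 + 0.01 − 0.9)/(1.45 − 0.9) = 0.1100/0.5500 = 0.2000
Terminal stock prices: S_uuu = 304.9, S_uud = 189.2, S_udd = 117.5, S_ddd = 72.9
Terminal payoffs (S − K): max(194.9, 0) = 194.9, max(79.22, 0) = 79.22, max(7.45, 0) = 7.45, max(-37.1, 0) = 0
Node uu (S = 210.2): V_uu = 1/1.01·[0.2000·194.8625 + 0.8000·79.2250] = 101.3391
Node ud (S = 130.5): V_ud = 1/1.01·[0.2000·79.2250 + 0.8000·7.4500] = 21.5891
Node dd (S = 81): V_dd = 1/1.01·[0.2000·7.4500 + 0.8000·0.0000] = 1.4752
Node u (S = 145): V_u = 1/1.01·[0.2000·101.3391 + 0.8000·21.5891] = 37.1674
Node d (S = 90): V_d = 1/1.01·[0.2000·21.5891 + 0.8000·1.4752] = 5.4436
Node 0 (S = 100): V_0 = 1/1.01·[0.2000·37.1674 + 0.8000·5.4436] = 11.6716

$11.67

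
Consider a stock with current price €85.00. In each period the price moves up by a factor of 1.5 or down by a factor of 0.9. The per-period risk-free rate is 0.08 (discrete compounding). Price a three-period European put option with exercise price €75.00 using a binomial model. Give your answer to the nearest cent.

€3.55

Risk-neutral probability p = (1 + 0.08 − 0.9)/(1.5 − 0.9) = 0.1800/0.6000 = 0.3000
Terminal stock prices: S_uuu = 286.9, S_uud = 172.1, S_udd = 103.3, S_ddd = 61.97
Terminal payoffs (K − S): max(-211.9, 0) = 0, max(-97.12, 0) = 0, max(-28.28, 0) = 0, max(13.03, 0) = 13.03
Node uu (S = 191.2): V_uu = 1/1.08·[0.3000·0.0000 + 0.7000·0.0000] = 0.0000
Node ud (S = 114.8): V_ud = 1/1.08·[0.3000·0.0000 + 0.7000·0.0000] = 0.0000
Node dd (S = 68.85): V_dd = 1/1.08·[0.3000·0.0000 + 0.7000·13.0350] = 8.4486
Node u (S = 127.5): V_u = 1/1.08·[0.3000·0.0000 + 0.7000·0.0000] = 0.0000
Node d (S = 76.5): V_d = 1/1.08·[0.3000·0.0000 + 0.7000·8.4486] = 5.4760
Node 0 (S = 85): V_0 = 1/1.08·[0.3000·0.0000 + 0.7000·5.4760] = 3.5492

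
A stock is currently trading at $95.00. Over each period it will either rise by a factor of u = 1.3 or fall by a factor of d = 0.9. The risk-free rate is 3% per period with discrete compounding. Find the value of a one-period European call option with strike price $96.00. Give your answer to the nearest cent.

$8.68

Risk-neutral probability p = (1 + 0.03 − 0.9)/(1.3 − 0.9) = 0.1300/0.4000 = 0.3250
Terminal stock prices: S_u = 123.5, S_d = 85.5
Terminal payoffs (S − K): max(27.5, 0) = 27.5, max(-10.5, 0) = 0
Node 0 (S = 95): V_0 = 1/1.03·[0.3250·27.5000 + 0.6750·0.0000] = 8.6772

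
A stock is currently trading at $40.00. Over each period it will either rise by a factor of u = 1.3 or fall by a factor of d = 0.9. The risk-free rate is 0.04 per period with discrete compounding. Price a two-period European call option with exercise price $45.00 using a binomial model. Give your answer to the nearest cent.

$3.32

Risk-neutral probability p = (1 + 0.04 − 0.9)/(1.3 − 0.9) = 0.1400/0.4000 = 0.3500
Terminal stock prices: S_uu = 67.6, S_ud = 46.8, S_dd = 32.4
Terminal payoffs (S − K): max(22.6, 0) = 22.6, max(1.8, 0) = 1.8, max(-12.6, 0) = 0
Node u (S = 52): V_u = 1/1.04·[0.3500·22.6000 + 0.6500·1.8000] = 8.7308
Node d (S = 36): V_d = 1/1.04·[0.3500·1.8000 + 0.6500·0.0000] = 0.6058
Node 0 (S = 40): V_0 = 1/1.04·[0.3500·8.7308 + 0.6500·0.6058] = 3.3168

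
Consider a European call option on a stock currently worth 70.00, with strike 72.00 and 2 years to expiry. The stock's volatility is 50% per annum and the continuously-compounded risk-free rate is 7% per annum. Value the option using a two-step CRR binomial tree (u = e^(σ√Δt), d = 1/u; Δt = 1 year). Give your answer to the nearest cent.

CRR parameters: u = e^(σ√Δt) = e^(0.5·√1) = 1.6487, d = 1/u = 0.6065
Per-period rate: rΔt = 0.07·1 = 0.07, so R = e^0.07 = 1.0725
Risk-neutral probability p = (e^0.07 − 0.6065)/(1.6487 − 0.6065) = 0.4660/1.0422 = 0.4471
Terminal stock prices: S_uu = 190.3, S_ud = 70, S_dd = 25.75
Terminal payoffs (S − K): max(118.3, 0) = 118.3, max(-2, 0) = 0, max(-46.25, 0) = 0
Node u (S = 115.4): V_u = e^(−0.07)·[0.4471·118.2797 + 0.5529·0.0000] = 49.3091
Node d (S = 42.46): V_d = e^(−0.07)·[0.4471·0.0000 + 0.5529·0.0000] = 0.0000
Node 0 (S = 70): V_0 = e^(−0.07)·[0.4471·49.3091 + 0.5529·0.0000] = 20.5563

20.56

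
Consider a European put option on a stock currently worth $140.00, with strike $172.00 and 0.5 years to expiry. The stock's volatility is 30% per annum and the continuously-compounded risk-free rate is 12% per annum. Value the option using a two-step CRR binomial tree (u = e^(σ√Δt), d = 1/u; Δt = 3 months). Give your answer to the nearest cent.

$27.06

CRR parameters: u = e^(σ√Δt) = e^(0.3·√0.25) = 1.1618, d = 1/u = 0.8607
Per-period rate: rΔt = 0.12·0.25 = 0.03, so R = e^0.03 = 1.0305
Risk-neutral probability p = (e^0.03 − 0.8607)/(1.1618 − 0.8607) = 0.1697/0.3011 = 0.5637
Terminal stock prices: S_uu = 189, S_ud = 140, S_dd = 103.7
Terminal payoffs (K − S): max(-16.98, 0) = 0, max(32, 0) = 32, max(68.29, 0) = 68.29
Node u (S = 162.7): V_u = e^(−0.03)·[0.5637·0.0000 + 0.4363·32.0000] = 13.5488
Node d (S = 120.5): V_d = e^(−0.03)·[0.5637·32.0000 + 0.4363·68.2854] = 46.4175
Node 0 (S = 140): V_0 = e^(−0.03)·[0.5637·13.5488 + 0.4363·46.4175] = 27.0650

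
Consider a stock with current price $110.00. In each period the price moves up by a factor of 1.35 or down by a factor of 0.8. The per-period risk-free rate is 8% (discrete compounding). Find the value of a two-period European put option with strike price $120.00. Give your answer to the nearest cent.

Risk-neutral probability p = (1 + 0.08 − 0.8)/(1.35 − 0.8) = 0.2800/0.5500 = 0.5091
Terminal stock prices: S_uu = 200.5, S_ud = 118.8, S_dd = 70.4
Terminal payoffs (K − S): max(-80.48, 0) = 0, max(1.2, 0) = 1.2, max(49.6, 0) = 49.6
Node u (S = 148.5): V_u = 1/1.08·[0.5091·0.0000 + 0.4909·1.2000] = 0.5455
Node d (S = 88): V_d = 1/1.08·[0.5091·1.2000 + 0.4909·49.6000] = 23.1111
Node 0 (S = 110): V_0 = 1/1.08·[0.5091·0.5455 + 0.4909·23.1111] = 10.7622

$10.76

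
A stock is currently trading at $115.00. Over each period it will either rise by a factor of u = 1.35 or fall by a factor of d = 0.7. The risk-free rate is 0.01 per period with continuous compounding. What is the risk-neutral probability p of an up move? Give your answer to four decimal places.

Risk-neutral probability p = (e^0.01 − 0.7)/(1.35 − 0.7) = 0.3101/0.6500 = 0.4770

p = 0.4770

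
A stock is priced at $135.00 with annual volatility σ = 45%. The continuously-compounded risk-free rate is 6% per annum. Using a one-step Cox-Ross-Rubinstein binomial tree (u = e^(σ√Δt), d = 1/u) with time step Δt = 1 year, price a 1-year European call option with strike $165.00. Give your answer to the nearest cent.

CRR parameters: u = e^(σ√Δt) = e^(0.45·√1) = 1.5683, d = 1/u = 0.6376
Per-period rate: rΔt = 0.06·1 = 0.06, so R = e^0.06 = 1.0618
Risk-neutral probability p = (e^0.06 − 0.6376)/(1.5683 − 0.6376) = 0.4242/0.9307 = 0.4558
Terminal stock prices: S_u = 211.7, S_d = 86.08
Terminal payoffs (S − K): max(46.72, 0) = 46.72, max(-78.92, 0) = 0
Node 0 (S = 135): V_0 = e^(−0.06)·[0.4558·46.7221 + 0.5442·0.0000] = 20.0559

$20.06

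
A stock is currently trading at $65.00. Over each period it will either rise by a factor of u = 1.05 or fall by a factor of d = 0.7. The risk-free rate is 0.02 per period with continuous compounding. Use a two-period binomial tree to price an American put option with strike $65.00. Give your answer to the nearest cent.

$2.92

Risk-neutral probability p = (e^0.02 − 0.7)/(1.05 − 0.7) = 0.3202/0.3500 = 0.9149
Terminal stock prices: S_uu = 71.66, S_ud = 47.77, S_dd = 31.85
Terminal payoffs (K − S): max(-6.663, 0) = 0, max(17.23, 0) = 17.23, max(33.15, 0) = 33.15
Node u (S = 68.25): continuation = e^(−0.02)·[0.9149·0.0000 + 0.0851·17.2250] = 1.4375; exercise value = 0.0000 ≤ continuation, so V_u = 1.4375
Node d (S = 45.5): continuation = e^(−0.02)·[0.9149·17.2250 + 0.0851·33.1500] = 18.2129; exercise value = 19.5000 > continuation, so V_d = 19.5000 (exercise)
Node 0 (S = 65): continuation = e^(−0.02)·[0.9149·1.4375 + 0.0851·19.5000] = 2.9164; exercise value = 0.0000 ≤ continuation, so V_0 = 2.9164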